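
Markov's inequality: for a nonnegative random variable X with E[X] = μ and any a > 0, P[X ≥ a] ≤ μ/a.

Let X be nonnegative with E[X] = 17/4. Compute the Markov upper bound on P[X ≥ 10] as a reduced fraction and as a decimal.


μ = E[X] = 17/4, a = 10.
Markov: P[X ≥ 10] ≤ μ/a = (17/4)/10 = 17/40.
Numerically: ≈ 0.42500.
(Since a = 10 > μ = 4.25000, the bound 17/40 is < 1 and informative.)

P[X ≥ 10] ≤ 17/40 ≈ 0.42500.


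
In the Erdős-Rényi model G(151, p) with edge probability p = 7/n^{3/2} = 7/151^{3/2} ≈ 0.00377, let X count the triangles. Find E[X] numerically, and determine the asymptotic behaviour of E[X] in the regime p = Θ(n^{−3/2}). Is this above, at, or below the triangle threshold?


Number of potential triangles: C(151, 3) = 562475.
Each occurs with probability p³ ≈ (0.00377)³ ≈ 5.36906e-08.
By linearity: E[X] = C(151, 3)·p³ ≈ 562475 · 5.36906e-08 ≈ 0.030.
Since α = 3/2 > 1, p = c/n^{3/2} = o(1/n) is below the triangle threshold p ~ 1/n. Asymptotically E[X] ~ (c³/6)·n^{3(1−α)} = (7³/6)·n^{-1.5} → 0, so by Markov's inequality G has no triangles w.h.p.

E[X] ≈ 0.030; in regime p = Θ(1/n^{3/2}) E[X] tends to 0 (below the triangle threshold p ~ 1/n).


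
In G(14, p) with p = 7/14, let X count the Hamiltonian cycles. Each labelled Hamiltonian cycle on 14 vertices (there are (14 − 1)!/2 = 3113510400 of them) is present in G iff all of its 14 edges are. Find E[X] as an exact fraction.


K_14 has (14 − 1)!/2 = 3113510400 labelled Hamiltonian cycles.
For each such Hamiltonian cycle H, let X_H = 1 if all 14 edges of H are present in G. Then P[X_H = 1] = p^{14} = (1/2)^{14} = 1/16384.
By linearity of expectation: E[X] = Σ_H E[X_H] = 3113510400 · p^{14} = 3113510400 · 1/16384 = 6081075/32.
Numerically: E[X] ≈ 190034.

E[X] = 3113510400 · (1/2)^{14} = 6081075/32 ≈ 190034.


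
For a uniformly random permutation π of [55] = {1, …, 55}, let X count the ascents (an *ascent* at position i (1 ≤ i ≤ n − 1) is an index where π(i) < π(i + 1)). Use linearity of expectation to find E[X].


Write X = Σ X_I over i = 1, …, 54, with X_I the indicator of one ascent.
There are 54 indicators.
For each fixed i, the pair (π(i), π(i+1)) is a uniformly random ordered pair of distinct values from {1, …, 55}; by symmetry P[π(i) < π(i+1)] = 1/2.
By linearity: E[X] = 54 · (1/2) = (55 − 1) · (1/2) = 27 ≈ 27.000.

E[X] = 27 = 27.000.


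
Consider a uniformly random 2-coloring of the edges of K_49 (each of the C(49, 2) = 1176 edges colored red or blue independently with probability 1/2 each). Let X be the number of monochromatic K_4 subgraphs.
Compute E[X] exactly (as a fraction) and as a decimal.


Let X = Σ_S X_S over the C(49, 4) = 211876 subsets S of size 4, where X_S = 1 if the K_4 on S is monochromatic.
For a fixed S, the K_4 on S has C(4, 2) = 6 edges. P[all 6 edges red] = (1/2)^6, and likewise for blue, so P[monochromatic] = 2·(1/2)^6 = 2^{1 − 6} = 1/32.
Summing: E[X] = C(49, 4) · 2^{1 − 6} = 211876 · 1/32 = 52969/8.
Numerically: E[X] ≈ 6621.1250.

E[X] = C(49,4)·2^(1−C(4,2)) = 52969/8 ≈ 6621.1250.


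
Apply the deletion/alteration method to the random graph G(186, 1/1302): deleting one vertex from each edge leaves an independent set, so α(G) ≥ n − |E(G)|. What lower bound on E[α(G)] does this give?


E[|E(G)|] = C(186, 2)·p = 17205 · (1/1302) = 185/14.
E[α(G)] ≥ n − E[|E(G)|] = 186 − 185/14 = 2419/14.
Numerically: ≈ 172.785714.
(This is only a lower bound; the true E[α(G)] may be larger.)

E[α(G)] ≥ 2419/14 ≈ 172.785714.


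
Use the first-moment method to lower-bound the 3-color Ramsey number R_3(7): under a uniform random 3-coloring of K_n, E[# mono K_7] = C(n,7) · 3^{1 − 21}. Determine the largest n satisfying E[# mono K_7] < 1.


We need C(n, 7) · 3^{1 − 21} < 1, i.e. C(n, 7) < 3^{21 − 1} = 3486784401.
Check values of n near the boundary:
  n = 77: C(77, 7) = 2404808340; 2404808340 < 3486784401? YES
  n = 78: C(78, 7) = 2641902120; 2641902120 < 3486784401? YES
  n = 79: C(79, 7) = 2898753715; 2898753715 < 3486784401? YES
  n = 80: C(80, 7) = 3176716400; 3176716400 < 3486784401? YES
  n = 81: C(81, 7) = 3477216600; 3477216600 < 3486784401? YES
  n = 82: C(82, 7) = 3801756816; 3801756816 < 3486784401? NO
  n = 83: C(83, 7) = 4151918628; 4151918628 < 3486784401? NO
The largest n with C(n, 7) < 3486784401 is n = 81 (where E[X] = 42928600/43046721 ≈ 0.997). Hence R_3(7) > 81, i.e. R_3(7) ≥ 82.

Largest n = 81; hence R_3(7) > 81.


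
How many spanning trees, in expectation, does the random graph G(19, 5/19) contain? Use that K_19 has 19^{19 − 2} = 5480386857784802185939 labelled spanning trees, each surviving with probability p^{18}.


K_19 has 19^{19 − 2} = 5480386857784802185939 labelled spanning trees.
For each such spanning tree H, let X_H = 1 if all 18 edges of H are present in G. Then P[X_H = 1] = p^{18} = (5/19)^{18} = 3814697265625/104127350297911241532841.
By linearity: E[X] = Σ_H E[X_H] = 5480386857784802185939 · p^{18} = 5480386857784802185939 · 3814697265625/104127350297911241532841 = 3814697265625/19.
Numerically: E[X] ≈ 2.00774e+11.

E[X] = 5480386857784802185939 · (5/19)^{18} = 3814697265625/19 ≈ 2.00774e+11.


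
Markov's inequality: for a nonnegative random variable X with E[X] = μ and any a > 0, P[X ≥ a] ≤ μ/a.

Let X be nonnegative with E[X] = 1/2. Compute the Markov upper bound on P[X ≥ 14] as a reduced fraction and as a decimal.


μ = E[X] = 1/2, a = 14.
Markov: P[X ≥ 14] ≤ μ/a = (1/2)/14 = 1/28.
Numerically: ≈ 0.036.
(Since a = 14 > μ = 0.500, the bound 1/28 is < 1 and informative.)

P[X ≥ 14] ≤ 1/28 ≈ 0.036.


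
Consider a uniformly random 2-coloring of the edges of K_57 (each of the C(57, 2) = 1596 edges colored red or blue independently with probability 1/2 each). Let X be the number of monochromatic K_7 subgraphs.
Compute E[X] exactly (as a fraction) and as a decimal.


Let X = Σ_S X_S over the C(57, 7) = 264385836 subsets S of size 7, where X_S = 1 if the K_7 on S is monochromatic.
For a fixed S, the K_7 on S has C(7, 2) = 21 edges. P[all 21 edges red] = (1/2)^21, and likewise for blue, so P[monochromatic] = 2·(1/2)^21 = 2^{1 − 21} = 1/1048576.
By linearity of expectation: E[X] = C(57, 7) · 2^{1 − 21} = 264385836 · 1/1048576 = 66096459/262144.
Numerically: E[X] ≈ 252.137981.

E[X] = C(57,7)·2^(1−C(7,2)) = 66096459/262144 ≈ 252.137981.


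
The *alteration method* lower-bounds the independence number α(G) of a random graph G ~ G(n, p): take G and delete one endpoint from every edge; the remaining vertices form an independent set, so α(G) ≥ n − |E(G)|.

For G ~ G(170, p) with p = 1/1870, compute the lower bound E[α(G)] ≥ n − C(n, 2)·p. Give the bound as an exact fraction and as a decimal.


E[|E(G)|] = C(170, 2)·p = 14365 · (1/1870) = 169/22.
E[α(G)] ≥ n − E[|E(G)|] = 170 − 169/22 = 3571/22.
Numerically: ≈ 162.318182.
(This is only a lower bound; the true E[α(G)] may be larger.)

E[α(G)] ≥ 3571/22 ≈ 162.318182.


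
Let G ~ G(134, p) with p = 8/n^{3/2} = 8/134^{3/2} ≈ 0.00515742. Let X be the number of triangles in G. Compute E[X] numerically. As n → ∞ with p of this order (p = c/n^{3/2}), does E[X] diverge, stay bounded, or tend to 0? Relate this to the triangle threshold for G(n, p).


Number of potential triangles: C(134, 3) = 392084.
Each occurs with probability p³ ≈ (0.00515742)³ ≈ 1.37182391e-07.
By linearity: E[X] = C(134, 3)·p³ ≈ 392084 · 1.37182391e-07 ≈ 0.053787.
Since α = 3/2 > 1, p = c/n^{3/2} = o(1/n) is below the triangle threshold p ~ 1/n. Asymptotically E[X] ~ (c³/6)·n^{3(1−α)} = (8³/6)·n^{-1.5} → 0, so by Markov's inequality G has no triangles w.h.p.

E[X] ≈ 0.053787; in regime p = Θ(1/n^{3/2}) E[X] tends to 0 (below the triangle threshold p ~ 1/n).


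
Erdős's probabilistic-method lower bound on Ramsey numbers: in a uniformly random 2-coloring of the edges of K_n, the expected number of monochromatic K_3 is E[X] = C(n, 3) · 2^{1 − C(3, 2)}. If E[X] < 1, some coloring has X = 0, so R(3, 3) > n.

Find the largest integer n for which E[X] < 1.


We need C(n, 3) · 2^{1 − 3} < 1, i.e. C(n, 3) < 2^{3 − 1} = 4.
Check values of n near the boundary:
  n = 3: C(3, 3) = 1; 1 < 4? YES
  n = 4: C(4, 3) = 4; 4 < 4? NO
  n = 5: C(5, 3) = 10; 10 < 4? NO
The largest n with C(n, 3) < 4 is n = 3 (where E[X] = 1/4 ≈ 0.250). Hence R(3, 3) > 3, i.e. R(3, 3) ≥ 4.

Largest n = 3; hence R(3, 3) > 3.


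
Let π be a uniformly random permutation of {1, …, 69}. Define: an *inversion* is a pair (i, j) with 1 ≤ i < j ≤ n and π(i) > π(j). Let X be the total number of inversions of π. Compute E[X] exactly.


Write X = Σ X_I over the C(69, 2) = 2346 pairs i < j, with X_I the indicator of one inversion.
There are 2346 indicators.
For each fixed pair i < j, the values π(i) and π(j) are two distinct elements of {1, …, 69} in uniformly random order; by symmetry P[π(i) > π(j)] = 1/2.
By linearity: E[X] = 2346 · (1/2) = C(69, 2) · (1/2) = 2346/2 = 1173 ≈ 1173.000000.

E[X] = 1173 = 1173.000000.


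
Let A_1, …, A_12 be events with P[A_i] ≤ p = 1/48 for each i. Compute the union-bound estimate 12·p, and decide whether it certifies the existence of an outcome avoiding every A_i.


Union bound: P[∪_{i=1}^{12} A_i] ≤ Σ_i P[A_i] ≤ 12·p = 12·(1/48) = 1/4.
Numerically: 1/4 ≈ 0.2500000.
Is 1/4 < 1? YES.
Since P[∪ A_i] ≤ 1/4 < 1, the complement has P[∩ A_i^c] ≥ 1 − 1/4 = 3/4 > 0, so some outcome avoids every A_i.

12·p = 1/4 ≈ 0.2500000; existence CERTIFIED by the union bound.


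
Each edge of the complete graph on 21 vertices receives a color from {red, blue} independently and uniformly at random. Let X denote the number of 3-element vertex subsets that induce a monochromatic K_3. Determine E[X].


Let X = Σ_S X_S over the C(21, 3) = 1330 subsets S of size 3, where X_S = 1 if the K_3 on S is monochromatic.
For a fixed S, the K_3 on S has C(3, 2) = 3 edges. P[all 3 edges red] = (1/2)^3, and likewise for blue, so P[monochromatic] = 2·(1/2)^3 = 2^{1 − 3} = 1/4.
By linearity: E[X] = C(21, 3) · 2^{1 − 3} = 1330 · 1/4 = 665/2.
Numerically: E[X] ≈ 332.500.

E[X] = C(21,3)·2^(1−C(3,2)) = 665/2 ≈ 332.500.


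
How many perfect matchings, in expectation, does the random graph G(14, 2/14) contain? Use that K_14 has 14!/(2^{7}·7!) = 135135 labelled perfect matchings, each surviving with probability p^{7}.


K_14 has 14!/(2^{7}·7!) = 135135 labelled perfect matchings.
For each such perfect matching H, let X_H = 1 if all 7 edges of H are present in G. Then P[X_H = 1] = p^{7} = (1/7)^{7} = 1/823543.
By linearity: E[X] = Σ_H E[X_H] = 135135 · p^{7} = 135135 · 1/823543 = 19305/117649.
Numerically: E[X] ≈ 0.1641.

E[X] = 135135 · (1/7)^{7} = 19305/117649 ≈ 0.1641.


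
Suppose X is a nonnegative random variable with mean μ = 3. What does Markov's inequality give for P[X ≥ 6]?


μ = E[X] = 3, a = 6.
Markov: P[X ≥ 6] ≤ μ/a = (3)/6 = 1/2.
Numerically: ≈ 0.5000.
(Since a = 6 > μ = 3.0000, the bound 1/2 is < 1 and informative.)

P[X ≥ 6] ≤ 1/2 ≈ 0.5000.


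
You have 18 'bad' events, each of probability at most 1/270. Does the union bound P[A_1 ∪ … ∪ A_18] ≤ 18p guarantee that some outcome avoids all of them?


Union bound: P[∪_{i=1}^{18} A_i] ≤ Σ_i P[A_i] ≤ 18·p = 18·(1/270) = 1/15.
Numerically: 1/15 ≈ 0.06667.
Is 1/15 < 1? YES.
Since P[∪ A_i] ≤ 1/15 < 1, the complement has P[∩ A_i^c] ≥ 1 − 1/15 = 14/15 > 0, so some outcome avoids every A_i.

18·p = 1/15 ≈ 0.06667; existence CERTIFIED by the union bound.


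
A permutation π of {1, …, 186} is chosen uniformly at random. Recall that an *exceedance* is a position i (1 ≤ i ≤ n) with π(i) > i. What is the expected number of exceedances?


Write X = Σ_{i=1}^{186} X_i, where X_i = 1_{π(i) > i}.
For each fixed i, π(i) is uniform over {1, …, 186} (marginal of a uniform permutation), so P[π(i) > i] = (n − i)/n. Summing: Σ_{i=1}^{186} (n − i)/n = (0 + 1 + … + 185)/186 = 186(186 − 1)/(2·186) = (186 − 1)/2.
Hence E[X] = Σ_{i=1}^{186} (186 − i)/186 = 185/2 ≈ 92.5000.

E[X] = 185/2 = 92.5000.


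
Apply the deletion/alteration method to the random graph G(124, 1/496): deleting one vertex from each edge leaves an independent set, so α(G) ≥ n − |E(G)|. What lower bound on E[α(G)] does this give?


E[|E(G)|] = C(124, 2)·p = 7626 · (1/496) = 123/8.
E[α(G)] ≥ n − E[|E(G)|] = 124 − 123/8 = 869/8.
Numerically: ≈ 108.62500.
(This is only a lower bound; the true E[α(G)] may be larger.)

E[α(G)] ≥ 869/8 ≈ 108.62500.


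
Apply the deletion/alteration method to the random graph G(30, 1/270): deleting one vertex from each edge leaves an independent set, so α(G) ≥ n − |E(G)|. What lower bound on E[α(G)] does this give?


E[|E(G)|] = C(30, 2)·p = 435 · (1/270) = 29/18.
E[α(G)] ≥ n − E[|E(G)|] = 30 − 29/18 = 511/18.
Numerically: ≈ 28.388889.
(This is only a lower bound; the true E[α(G)] may be larger.)

E[α(G)] ≥ 511/18 ≈ 28.388889.


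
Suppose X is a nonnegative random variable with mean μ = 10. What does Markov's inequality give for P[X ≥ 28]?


μ = E[X] = 10, a = 28.
Markov: P[X ≥ 28] ≤ μ/a = (10)/28 = 5/14.
Numerically: ≈ 0.3571.
(Since a = 28 > μ = 10.0000, the bound 5/14 is < 1 and informative.)

P[X ≥ 28] ≤ 5/14 ≈ 0.3571.


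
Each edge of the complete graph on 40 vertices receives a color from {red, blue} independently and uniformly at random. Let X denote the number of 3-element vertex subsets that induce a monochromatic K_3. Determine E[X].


Let X = Σ_S X_S over the C(40, 3) = 9880 subsets S of size 3, where X_S = 1 if the K_3 on S is monochromatic.
For a fixed S, the K_3 on S has C(3, 2) = 3 edges. P[all 3 edges red] = (1/2)^3, and likewise for blue, so P[monochromatic] = 2·(1/2)^3 = 2^{1 − 3} = 1/4.
By linearity: E[X] = C(40, 3) · 2^{1 − 3} = 9880 · 1/4 = 2470.
Numerically: E[X] ≈ 2470.000.

E[X] = C(40,3)·2^(1−C(3,2)) = 2470 ≈ 2470.000.


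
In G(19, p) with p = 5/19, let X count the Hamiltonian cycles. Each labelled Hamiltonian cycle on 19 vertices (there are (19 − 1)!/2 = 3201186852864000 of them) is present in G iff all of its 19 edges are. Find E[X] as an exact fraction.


K_19 has (19 − 1)!/2 = 3201186852864000 labelled Hamiltonian cycles.
For each such Hamiltonian cycle H, let X_H = 1 if all 19 edges of H are present in G. Then P[X_H = 1] = p^{19} = (5/19)^{19} = 19073486328125/1978419655660313589123979.
By linearity: E[X] = Σ_H E[X_H] = 3201186852864000 · p^{19} = 3201186852864000 · 19073486328125/1978419655660313589123979 = 61057793671875000000000000000/1978419655660313589123979.
Numerically: E[X] ≈ 3.086e+04.

E[X] = 3201186852864000 · (5/19)^{19} = 61057793671875000000000000000/1978419655660313589123979 ≈ 3.086e+04.


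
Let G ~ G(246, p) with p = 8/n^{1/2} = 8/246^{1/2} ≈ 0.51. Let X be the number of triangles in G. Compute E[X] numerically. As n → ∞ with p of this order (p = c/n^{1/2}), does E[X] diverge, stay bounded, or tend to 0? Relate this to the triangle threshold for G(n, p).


Number of potential triangles: C(246, 3) = 2450980.
Each occurs with probability p³ ≈ (0.51)³ ≈ 1.32699e-01.
By linearity: E[X] = C(246, 3)·p³ ≈ 2450980 · 1.32699e-01 ≈ 325242.333.
Since α = 1/2 < 1, p = c/n^{1/2} ≫ 1/n is above the triangle threshold p ~ 1/n. Asymptotically E[X] ~ (c³/6)·n^{3(1−α)} = (8³/6)·n^{1.5} → ∞; triangles are abundant w.h.p.

E[X] ≈ 325242.333; in regime p = Θ(1/n^{1/2}) E[X] diverges (above the triangle threshold p ~ 1/n).


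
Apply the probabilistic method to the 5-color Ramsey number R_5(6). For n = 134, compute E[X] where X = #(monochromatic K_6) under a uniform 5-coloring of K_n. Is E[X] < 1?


E[X] = C(134, 6) · 5^{1 − 15} = 7177979809 · 5^{−14} = 7177979809/6103515625.
As a reduced fraction: E[X] = 7177979809/6103515625 ≈ 1.176040.
Is E[X] < 1? NO.
Since E[X] ≥ 1, the first-moment bound is inconclusive at n = 134; it does NOT by itself certify R_5(6) > 134.

E[X] = 7177979809/6103515625 ≈ 1.176040; E[X] ≥ 1; first-moment method inconclusive here.


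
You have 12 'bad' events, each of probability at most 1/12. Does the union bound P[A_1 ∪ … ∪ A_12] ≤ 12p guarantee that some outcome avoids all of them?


Union bound: P[∪_{i=1}^{12} A_i] ≤ Σ_i P[A_i] ≤ 12·p = 12·(1/12) = 1.
Numerically: 1 ≈ 1.0000.
Is 1 < 1? NO.
Since the bound 1 is ≥ 1, the union bound is uninformative here; it does NOT by itself certify existence.

12·p = 1 ≈ 1.0000; existence NOT certified by the union bound.


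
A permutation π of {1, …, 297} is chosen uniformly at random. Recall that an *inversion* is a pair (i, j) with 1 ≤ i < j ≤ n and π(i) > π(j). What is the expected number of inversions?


Write X = Σ X_I over the C(297, 2) = 43956 pairs i < j, with X_I the indicator of one inversion.
There are 43956 indicators.
For each fixed pair i < j, the values π(i) and π(j) are two distinct elements of {1, …, 297} in uniformly random order; by symmetry P[π(i) > π(j)] = 1/2.
By linearity: E[X] = 43956 · (1/2) = C(297, 2) · (1/2) = 43956/2 = 21978 ≈ 21978.0000.

E[X] = 21978 = 21978.0000.


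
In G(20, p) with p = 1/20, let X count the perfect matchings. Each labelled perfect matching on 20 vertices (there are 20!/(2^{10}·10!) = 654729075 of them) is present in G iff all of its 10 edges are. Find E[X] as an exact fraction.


K_20 has 20!/(2^{10}·10!) = 654729075 labelled perfect matchings.
For each such perfect matching H, let X_H = 1 if all 10 edges of H are present in G. Then P[X_H = 1] = p^{10} = (1/20)^{10} = 1/10240000000000.
Summing the indicators: E[X] = Σ_H E[X_H] = 654729075 · p^{10} = 654729075 · 1/10240000000000 = 26189163/409600000000.
Numerically: E[X] ≈ 6.3938e-05.

E[X] = 654729075 · (1/20)^{10} = 26189163/409600000000 ≈ 6.3938e-05.


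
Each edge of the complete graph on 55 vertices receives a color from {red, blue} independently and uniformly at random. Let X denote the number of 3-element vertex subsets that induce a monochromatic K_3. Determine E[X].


Let X = Σ_S X_S over the C(55, 3) = 26235 subsets S of size 3, where X_S = 1 if the K_3 on S is monochromatic.
For a fixed S, the K_3 on S has C(3, 2) = 3 edges. P[all 3 edges red] = (1/2)^3, and likewise for blue, so P[monochromatic] = 2·(1/2)^3 = 2^{1 − 3} = 1/4.
Summing: E[X] = C(55, 3) · 2^{1 − 3} = 26235 · 1/4 = 26235/4.
Numerically: E[X] ≈ 6558.7500.

E[X] = C(55,3)·2^(1−C(3,2)) = 26235/4 ≈ 6558.7500.


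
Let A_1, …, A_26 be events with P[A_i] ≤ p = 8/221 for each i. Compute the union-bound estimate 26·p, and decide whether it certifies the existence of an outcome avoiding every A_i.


Union bound: P[∪_{i=1}^{26} A_i] ≤ Σ_i P[A_i] ≤ 26·p = 26·(8/221) = 16/17.
Numerically: 16/17 ≈ 0.9412.
Is 16/17 < 1? YES.
Since P[∪ A_i] ≤ 16/17 < 1, the complement has P[∩ A_i^c] ≥ 1 − 16/17 = 1/17 > 0, so some outcome avoids every A_i.

26·p = 16/17 ≈ 0.9412; existence CERTIFIED by the union bound.


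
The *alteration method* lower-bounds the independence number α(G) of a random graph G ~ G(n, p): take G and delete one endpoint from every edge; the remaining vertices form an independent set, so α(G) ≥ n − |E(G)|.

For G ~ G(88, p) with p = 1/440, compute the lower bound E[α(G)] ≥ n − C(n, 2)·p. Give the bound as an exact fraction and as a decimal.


E[|E(G)|] = C(88, 2)·p = 3828 · (1/440) = 87/10.
E[α(G)] ≥ n − E[|E(G)|] = 88 − 87/10 = 793/10.
Numerically: ≈ 79.300000.
(This is only a lower bound; the true E[α(G)] may be larger.)

E[α(G)] ≥ 793/10 ≈ 79.300000.


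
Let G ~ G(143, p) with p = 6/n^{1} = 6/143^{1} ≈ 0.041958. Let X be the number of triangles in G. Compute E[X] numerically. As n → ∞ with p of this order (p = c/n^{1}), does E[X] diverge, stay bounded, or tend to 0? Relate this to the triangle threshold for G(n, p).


Number of potential triangles: C(143, 3) = 477191.
Each occurs with probability p³ ≈ (0.041958)³ ≈ 7.3866180e-05.
By linearity: E[X] = C(143, 3)·p³ ≈ 477191 · 7.3866180e-05 ≈ 35.24828.
Here α = 1, so p = 6/n is exactly at the triangle threshold p ~ 1/n. Asymptotically E[X] → c³/6 = 6³/6 = 36 ≈ 36.00000, a bounded constant. In this regime the triangle count is asymptotically Poisson(c³/6).

E[X] ≈ 35.24828; in regime p = Θ(1/n^{1}) E[X] stays bounded (at the triangle threshold p ~ 1/n).


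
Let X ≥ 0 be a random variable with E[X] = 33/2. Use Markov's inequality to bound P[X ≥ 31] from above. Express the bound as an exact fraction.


μ = E[X] = 33/2, a = 31.
Markov: P[X ≥ 31] ≤ μ/a = (33/2)/31 = 33/62.
Numerically: ≈ 0.5323.
(Since a = 31 > μ = 16.5000, the bound 33/62 is < 1 and informative.)

P[X ≥ 31] ≤ 33/62 ≈ 0.5323.


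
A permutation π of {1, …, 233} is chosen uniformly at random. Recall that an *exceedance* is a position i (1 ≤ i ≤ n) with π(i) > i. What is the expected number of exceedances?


Write X = Σ_{i=1}^{233} X_i, where X_i = 1_{π(i) > i}.
For each fixed i, π(i) is uniform over {1, …, 233} (marginal of a uniform permutation), so P[π(i) > i] = (n − i)/n. Summing: Σ_{i=1}^{233} (n − i)/n = (0 + 1 + … + 232)/233 = 233(233 − 1)/(2·233) = (233 − 1)/2.
Hence E[X] = Σ_{i=1}^{233} (233 − i)/233 = 116 ≈ 116.0000.

E[X] = 116 = 116.0000.


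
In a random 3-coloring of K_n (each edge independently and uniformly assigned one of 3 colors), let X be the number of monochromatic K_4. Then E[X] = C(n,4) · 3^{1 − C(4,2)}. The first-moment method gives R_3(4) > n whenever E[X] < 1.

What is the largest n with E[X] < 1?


We need C(n, 4) · 3^{1 − 6} < 1, i.e. C(n, 4) < 3^{6 − 1} = 243.
Check values of n near the boundary:
  n = 7: C(7, 4) = 35; 35 < 243? YES
  n = 8: C(8, 4) = 70; 70 < 243? YES
  n = 9: C(9, 4) = 126; 126 < 243? YES
  n = 10: C(10, 4) = 210; 210 < 243? YES
  n = 11: C(11, 4) = 330; 330 < 243? NO
  n = 12: C(12, 4) = 495; 495 < 243? NO
The largest n with C(n, 4) < 243 is n = 10 (where E[X] = 70/81 ≈ 0.8641975). Hence R_3(4) > 10, i.e. R_3(4) ≥ 11.

Largest n = 10; hence R_3(4) > 10.


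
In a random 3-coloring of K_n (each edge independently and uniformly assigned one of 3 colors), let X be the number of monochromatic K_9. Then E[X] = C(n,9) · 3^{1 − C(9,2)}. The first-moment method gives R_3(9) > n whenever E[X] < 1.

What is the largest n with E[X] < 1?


We need C(n, 9) · 3^{1 − 36} < 1, i.e. C(n, 9) < 3^{36 − 1} = 50031545098999707.
Check values of n near the boundary:
  n = 296: C(296, 9) = 42513789098994080; 42513789098994080 < 50031545098999707? YES
  n = 297: C(297, 9) = 43842345008337645; 43842345008337645 < 50031545098999707? YES
  n = 298: C(298, 9) = 45207677551849890; 45207677551849890 < 50031545098999707? YES
  n = 299: C(299, 9) = 46610674441390059; 46610674441390059 < 50031545098999707? YES
  n = 300: C(300, 9) = 48052241692154700; 48052241692154700 < 50031545098999707? YES
  n = 301: C(301, 9) = 49533303936090975; 49533303936090975 < 50031545098999707? YES
  n = 302: C(302, 9) = 51054804739588650; 51054804739588650 < 50031545098999707? NO
  n = 303: C(303, 9) = 52617706925494425; 52617706925494425 < 50031545098999707? NO
  n = 304: C(304, 9) = 54222992899492560; 54222992899492560 < 50031545098999707? NO
The largest n with C(n, 9) < 50031545098999707 is n = 301 (where E[X] = 16511101312030325/16677181699666569 ≈ 0.99004). Hence R_3(9) > 301, i.e. R_3(9) ≥ 302.

Largest n = 301; hence R_3(9) > 301.


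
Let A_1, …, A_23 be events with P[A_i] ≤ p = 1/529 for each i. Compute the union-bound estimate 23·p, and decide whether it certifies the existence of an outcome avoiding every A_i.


Union bound: P[∪_{i=1}^{23} A_i] ≤ Σ_i P[A_i] ≤ 23·p = 23·(1/529) = 1/23.
Numerically: 1/23 ≈ 0.04348.
Is 1/23 < 1? YES.
Since P[∪ A_i] ≤ 1/23 < 1, the complement has P[∩ A_i^c] ≥ 1 − 1/23 = 22/23 > 0, so some outcome avoids every A_i.

23·p = 1/23 ≈ 0.04348; existence CERTIFIED by the union bound.


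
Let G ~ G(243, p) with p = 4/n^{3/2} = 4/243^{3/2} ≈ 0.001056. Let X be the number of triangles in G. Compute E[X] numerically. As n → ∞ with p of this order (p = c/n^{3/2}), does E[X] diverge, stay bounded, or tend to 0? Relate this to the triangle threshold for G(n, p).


Number of potential triangles: C(243, 3) = 2362041.
Each occurs with probability p³ ≈ (0.001056)³ ≈ 1.1774751e-09.
By linearity: E[X] = C(243, 3)·p³ ≈ 2362041 · 1.1774751e-09 ≈ 0.00278.
Since α = 3/2 > 1, p = c/n^{3/2} = o(1/n) is below the triangle threshold p ~ 1/n. Asymptotically E[X] ~ (c³/6)·n^{3(1−α)} = (4³/6)·n^{-1.5} → 0, so by Markov's inequality G has no triangles w.h.p.

E[X] ≈ 0.00278; in regime p = Θ(1/n^{3/2}) E[X] tends to 0 (below the triangle threshold p ~ 1/n).


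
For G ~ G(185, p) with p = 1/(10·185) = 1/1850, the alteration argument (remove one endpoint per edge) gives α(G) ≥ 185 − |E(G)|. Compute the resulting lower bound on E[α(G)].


E[|E(G)|] = C(185, 2)·p = 17020 · (1/1850) = 46/5.
E[α(G)] ≥ n − E[|E(G)|] = 185 − 46/5 = 879/5.
Numerically: ≈ 175.800000.
(This is only a lower bound; the true E[α(G)] may be larger.)

E[α(G)] ≥ 879/5 ≈ 175.800000.


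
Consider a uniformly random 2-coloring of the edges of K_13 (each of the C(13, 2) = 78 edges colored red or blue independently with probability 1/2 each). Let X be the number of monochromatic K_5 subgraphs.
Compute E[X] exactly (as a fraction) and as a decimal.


Let X = Σ_S X_S over the C(13, 5) = 1287 subsets S of size 5, where X_S = 1 if the K_5 on S is monochromatic.
For a fixed S, the K_5 on S has C(5, 2) = 10 edges. P[all 10 edges red] = (1/2)^10, and likewise for blue, so P[monochromatic] = 2·(1/2)^10 = 2^{1 − 10} = 1/512.
Summing: E[X] = C(13, 5) · 2^{1 − 10} = 1287 · 1/512 = 1287/512.
Numerically: E[X] ≈ 2.514.

E[X] = C(13,5)·2^(1−C(5,2)) = 1287/512 ≈ 2.514.


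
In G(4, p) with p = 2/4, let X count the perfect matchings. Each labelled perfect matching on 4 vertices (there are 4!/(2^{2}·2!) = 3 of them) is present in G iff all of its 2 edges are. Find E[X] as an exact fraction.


K_4 has 4!/(2^{2}·2!) = 3 labelled perfect matchings.
For each such perfect matching H, let X_H = 1 if all 2 edges of H are present in G. Then P[X_H = 1] = p^{2} = (1/2)^{2} = 1/4.
By linearity of expectation: E[X] = Σ_H E[X_H] = 3 · p^{2} = 3 · 1/4 = 3/4.
Numerically: E[X] ≈ 0.75.

E[X] = 3 · (1/2)^{2} = 3/4 ≈ 0.75.


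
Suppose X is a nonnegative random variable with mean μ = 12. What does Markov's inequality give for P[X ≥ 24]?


μ = E[X] = 12, a = 24.
Markov: P[X ≥ 24] ≤ μ/a = (12)/24 = 1/2.
Numerically: ≈ 0.500000.
(Since a = 24 > μ = 12.000000, the bound 1/2 is < 1 and informative.)

P[X ≥ 24] ≤ 1/2 ≈ 0.500000.


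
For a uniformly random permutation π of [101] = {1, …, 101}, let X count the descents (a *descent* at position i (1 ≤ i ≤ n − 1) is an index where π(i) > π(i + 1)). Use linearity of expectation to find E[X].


Write X = Σ X_I over i = 1, …, 100, with X_I the indicator of one descent.
There are 100 indicators.
For each fixed i, the pair (π(i), π(i+1)) is a uniformly random ordered pair of distinct values from {1, …, 101}; by symmetry P[π(i) > π(i+1)] = 1/2.
By linearity: E[X] = 100 · (1/2) = (101 − 1) · (1/2) = 50 ≈ 50.000000.

E[X] = 50 = 50.000000.


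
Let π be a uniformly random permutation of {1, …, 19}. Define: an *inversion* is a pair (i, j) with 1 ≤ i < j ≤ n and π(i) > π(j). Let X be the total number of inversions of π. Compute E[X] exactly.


Write X = Σ X_I over the C(19, 2) = 171 pairs i < j, with X_I the indicator of one inversion.
There are 171 indicators.
For each fixed pair i < j, the values π(i) and π(j) are two distinct elements of {1, …, 19} in uniformly random order; by symmetry P[π(i) > π(j)] = 1/2.
By linearity: E[X] = 171 · (1/2) = C(19, 2) · (1/2) = 171/2 = 171/2 ≈ 85.500000.

E[X] = 171/2 = 85.500000.


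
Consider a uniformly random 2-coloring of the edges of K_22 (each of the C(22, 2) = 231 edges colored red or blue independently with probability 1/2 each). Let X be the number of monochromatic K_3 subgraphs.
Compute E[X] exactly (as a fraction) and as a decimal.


Let X = Σ_S X_S over the C(22, 3) = 1540 subsets S of size 3, where X_S = 1 if the K_3 on S is monochromatic.
For a fixed S, the K_3 on S has C(3, 2) = 3 edges. P[all 3 edges red] = (1/2)^3, and likewise for blue, so P[monochromatic] = 2·(1/2)^3 = 2^{1 − 3} = 1/4.
By linearity: E[X] = C(22, 3) · 2^{1 − 3} = 1540 · 1/4 = 385.
Numerically: E[X] ≈ 385.00000.

E[X] = C(22,3)·2^(1−C(3,2)) = 385 ≈ 385.00000.


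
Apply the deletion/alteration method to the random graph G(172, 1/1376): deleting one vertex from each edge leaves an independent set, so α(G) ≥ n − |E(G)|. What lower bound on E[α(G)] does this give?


E[|E(G)|] = C(172, 2)·p = 14706 · (1/1376) = 171/16.
E[α(G)] ≥ n − E[|E(G)|] = 172 − 171/16 = 2581/16.
Numerically: ≈ 161.312500.
(This is only a lower bound; the true E[α(G)] may be larger.)

E[α(G)] ≥ 2581/16 ≈ 161.312500.


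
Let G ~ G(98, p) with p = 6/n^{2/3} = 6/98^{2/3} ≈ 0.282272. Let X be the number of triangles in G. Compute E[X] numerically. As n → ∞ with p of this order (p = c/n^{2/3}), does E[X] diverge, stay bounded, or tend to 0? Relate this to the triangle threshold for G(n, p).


Number of potential triangles: C(98, 3) = 152096.
Each occurs with probability p³ ≈ (0.282272)³ ≈ 2.24906289e-02.
By linearity: E[X] = C(98, 3)·p³ ≈ 152096 · 2.24906289e-02 ≈ 3420.734694.
Since α = 2/3 < 1, p = c/n^{2/3} ≫ 1/n is above the triangle threshold p ~ 1/n. Asymptotically E[X] ~ (c³/6)·n^{3(1−α)} = (6³/6)·n^{1} → ∞; triangles are abundant w.h.p.

E[X] ≈ 3420.734694; in regime p = Θ(1/n^{2/3}) E[X] diverges (above the triangle threshold p ~ 1/n).


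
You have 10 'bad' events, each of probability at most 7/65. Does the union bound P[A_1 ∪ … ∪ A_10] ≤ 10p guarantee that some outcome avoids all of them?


Union bound: P[∪_{i=1}^{10} A_i] ≤ Σ_i P[A_i] ≤ 10·p = 10·(7/65) = 14/13.
Numerically: 14/13 ≈ 1.07692.
Is 14/13 < 1? NO.
Since the bound 14/13 is ≥ 1, the union bound is uninformative here; it does NOT by itself certify existence.

10·p = 14/13 ≈ 1.07692; existence NOT certified by the union bound.


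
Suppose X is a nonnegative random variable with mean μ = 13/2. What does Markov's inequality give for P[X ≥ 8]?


μ = E[X] = 13/2, a = 8.
Markov: P[X ≥ 8] ≤ μ/a = (13/2)/8 = 13/16.
Numerically: ≈ 0.8125.
(Since a = 8 > μ = 6.5000, the bound 13/16 is < 1 and informative.)

P[X ≥ 8] ≤ 13/16 ≈ 0.8125.


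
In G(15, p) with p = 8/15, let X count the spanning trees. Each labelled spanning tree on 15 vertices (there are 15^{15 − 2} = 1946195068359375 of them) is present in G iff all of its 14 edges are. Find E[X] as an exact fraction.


K_15 has 15^{15 − 2} = 1946195068359375 labelled spanning trees.
For each such spanning tree H, let X_H = 1 if all 14 edges of H are present in G. Then P[X_H = 1] = p^{14} = (8/15)^{14} = 4398046511104/29192926025390625.
By linearity of expectation: E[X] = Σ_H E[X_H] = 1946195068359375 · p^{14} = 1946195068359375 · 4398046511104/29192926025390625 = 4398046511104/15.
Numerically: E[X] ≈ 2.93e+11.

E[X] = 1946195068359375 · (8/15)^{14} = 4398046511104/15 ≈ 2.93e+11.


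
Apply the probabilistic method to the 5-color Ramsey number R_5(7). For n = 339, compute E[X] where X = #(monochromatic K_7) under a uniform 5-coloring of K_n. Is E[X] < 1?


E[X] = C(339, 7) · 5^{1 − 21} = 95915887062372 · 5^{−20} = 95915887062372/95367431640625.
As a reduced fraction: E[X] = 95915887062372/95367431640625 ≈ 1.005751.
Is E[X] < 1? NO.
Since E[X] ≥ 1, the first-moment bound is inconclusive at n = 339; it does NOT by itself certify R_5(7) > 339.

E[X] = 95915887062372/95367431640625 ≈ 1.005751; E[X] ≥ 1; first-moment method inconclusive here.


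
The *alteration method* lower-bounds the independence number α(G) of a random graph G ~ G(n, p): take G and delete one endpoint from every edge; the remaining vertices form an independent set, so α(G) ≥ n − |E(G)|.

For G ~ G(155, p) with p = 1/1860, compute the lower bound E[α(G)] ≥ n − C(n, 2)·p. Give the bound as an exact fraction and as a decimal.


E[|E(G)|] = C(155, 2)·p = 11935 · (1/1860) = 77/12.
E[α(G)] ≥ n − E[|E(G)|] = 155 − 77/12 = 1783/12.
Numerically: ≈ 148.58333.
(This is only a lower bound; the true E[α(G)] may be larger.)

E[α(G)] ≥ 1783/12 ≈ 148.58333.


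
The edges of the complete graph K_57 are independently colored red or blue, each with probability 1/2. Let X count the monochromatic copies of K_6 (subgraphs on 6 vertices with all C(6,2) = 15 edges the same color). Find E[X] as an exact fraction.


Let X = Σ_S X_S over the C(57, 6) = 36288252 subsets S of size 6, where X_S = 1 if the K_6 on S is monochromatic.
For a fixed S, the K_6 on S has C(6, 2) = 15 edges. P[all 15 edges red] = (1/2)^15, and likewise for blue, so P[monochromatic] = 2·(1/2)^15 = 2^{1 − 15} = 1/16384.
Summing: E[X] = C(57, 6) · 2^{1 − 15} = 36288252 · 1/16384 = 9072063/4096.
Numerically: E[X] ≈ 2214.859.

E[X] = C(57,6)·2^(1−C(6,2)) = 9072063/4096 ≈ 2214.859.


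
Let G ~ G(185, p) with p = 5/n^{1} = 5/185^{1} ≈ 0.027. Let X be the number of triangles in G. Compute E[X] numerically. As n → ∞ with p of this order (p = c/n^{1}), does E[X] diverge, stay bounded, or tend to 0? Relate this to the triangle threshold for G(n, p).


Number of potential triangles: C(185, 3) = 1038220.
Each occurs with probability p³ ≈ (0.027)³ ≈ 1.97422e-05.
By linearity: E[X] = C(185, 3)·p³ ≈ 1038220 · 1.97422e-05 ≈ 20.497.
Here α = 1, so p = 5/n is exactly at the triangle threshold p ~ 1/n. Asymptotically E[X] → c³/6 = 5³/6 = 125/6 ≈ 20.833, a bounded constant. In this regime the triangle count is asymptotically Poisson(c³/6).

E[X] ≈ 20.497; in regime p = Θ(1/n^{1}) E[X] stays bounded (at the triangle threshold p ~ 1/n).


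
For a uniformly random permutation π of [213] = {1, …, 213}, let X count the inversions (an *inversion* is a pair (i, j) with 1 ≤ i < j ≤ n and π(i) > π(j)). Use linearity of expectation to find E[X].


Write X = Σ X_I over the C(213, 2) = 22578 pairs i < j, with X_I the indicator of one inversion.
There are 22578 indicators.
For each fixed pair i < j, the values π(i) and π(j) are two distinct elements of {1, …, 213} in uniformly random order; by symmetry P[π(i) > π(j)] = 1/2.
By linearity: E[X] = 22578 · (1/2) = C(213, 2) · (1/2) = 22578/2 = 11289 ≈ 11289.000000.

E[X] = 11289 = 11289.000000.


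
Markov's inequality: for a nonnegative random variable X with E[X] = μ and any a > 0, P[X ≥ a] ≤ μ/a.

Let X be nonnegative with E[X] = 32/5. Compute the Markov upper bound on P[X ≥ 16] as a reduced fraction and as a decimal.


μ = E[X] = 32/5, a = 16.
Markov: P[X ≥ 16] ≤ μ/a = (32/5)/16 = 2/5.
Numerically: ≈ 0.40000.
(Since a = 16 > μ = 6.40000, the bound 2/5 is < 1 and informative.)

P[X ≥ 16] ≤ 2/5 ≈ 0.40000.


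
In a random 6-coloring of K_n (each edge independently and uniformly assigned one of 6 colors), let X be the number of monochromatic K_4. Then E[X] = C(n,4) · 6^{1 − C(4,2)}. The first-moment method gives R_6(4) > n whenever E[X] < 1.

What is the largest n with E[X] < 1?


We need C(n, 4) · 6^{1 − 6} < 1, i.e. C(n, 4) < 6^{6 − 1} = 7776.
Check values of n near the boundary:
  n = 19: C(19, 4) = 3876; 3876 < 7776? YES
  n = 20: C(20, 4) = 4845; 4845 < 7776? YES
  n = 21: C(21, 4) = 5985; 5985 < 7776? YES
  n = 22: C(22, 4) = 7315; 7315 < 7776? YES
  n = 23: C(23, 4) = 8855; 8855 < 7776? NO
  n = 24: C(24, 4) = 10626; 10626 < 7776? NO
  n = 25: C(25, 4) = 12650; 12650 < 7776? NO
The largest n with C(n, 4) < 7776 is n = 22 (where E[X] = 7315/7776 ≈ 0.9407150). Hence R_6(4) > 22, i.e. R_6(4) ≥ 23.

Largest n = 22; hence R_6(4) > 22.


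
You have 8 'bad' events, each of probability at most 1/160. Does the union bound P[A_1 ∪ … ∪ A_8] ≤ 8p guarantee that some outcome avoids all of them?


Union bound: P[∪_{i=1}^{8} A_i] ≤ Σ_i P[A_i] ≤ 8·p = 8·(1/160) = 1/20.
Numerically: 1/20 ≈ 0.050.
Is 1/20 < 1? YES.
Since P[∪ A_i] ≤ 1/20 < 1, the complement has P[∩ A_i^c] ≥ 1 − 1/20 = 19/20 > 0, so some outcome avoids every A_i.

8·p = 1/20 ≈ 0.050; existence CERTIFIED by the union bound.


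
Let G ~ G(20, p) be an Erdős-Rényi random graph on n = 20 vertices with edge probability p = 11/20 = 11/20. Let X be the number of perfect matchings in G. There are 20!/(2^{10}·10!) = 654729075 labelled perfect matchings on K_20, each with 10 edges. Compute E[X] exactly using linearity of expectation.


K_20 has 20!/(2^{10}·10!) = 654729075 labelled perfect matchings.
For each such perfect matching H, let X_H = 1 if all 10 edges of H are present in G. Then P[X_H = 1] = p^{10} = (11/20)^{10} = 25937424601/10240000000000.
By linearity of expectation: E[X] = Σ_H E[X_H] = 654729075 · p^{10} = 654729075 · 25937424601/10240000000000 = 679279440675798963/409600000000.
Numerically: E[X] ≈ 1.66e+06.

E[X] = 654729075 · (11/20)^{10} = 679279440675798963/409600000000 ≈ 1.66e+06.


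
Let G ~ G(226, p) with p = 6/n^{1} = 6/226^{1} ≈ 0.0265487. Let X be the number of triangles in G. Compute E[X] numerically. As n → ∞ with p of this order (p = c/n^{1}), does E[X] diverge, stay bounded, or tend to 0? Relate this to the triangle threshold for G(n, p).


Number of potential triangles: C(226, 3) = 1898400.
Each occurs with probability p³ ≈ (0.0265487)³ ≈ 1.87123544e-05.
By linearity: E[X] = C(226, 3)·p³ ≈ 1898400 · 1.87123544e-05 ≈ 35.523534.
Here α = 1, so p = 6/n is exactly at the triangle threshold p ~ 1/n. Asymptotically E[X] → c³/6 = 6³/6 = 36 ≈ 36.000000, a bounded constant. In this regime the triangle count is asymptotically Poisson(c³/6).

E[X] ≈ 35.523534; in regime p = Θ(1/n^{1}) E[X] stays bounded (at the triangle threshold p ~ 1/n).


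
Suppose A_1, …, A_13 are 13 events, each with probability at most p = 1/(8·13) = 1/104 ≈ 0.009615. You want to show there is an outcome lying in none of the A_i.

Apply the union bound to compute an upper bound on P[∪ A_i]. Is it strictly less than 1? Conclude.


Union bound: P[∪_{i=1}^{13} A_i] ≤ Σ_i P[A_i] ≤ 13·p = 13·(1/104) = 1/8.
Numerically: 1/8 ≈ 0.125000.
Is 1/8 < 1? YES.
Since P[∪ A_i] ≤ 1/8 < 1, the complement has P[∩ A_i^c] ≥ 1 − 1/8 = 7/8 > 0, so some outcome avoids every A_i.

13·p = 1/8 ≈ 0.125000; existence CERTIFIED by the union bound.


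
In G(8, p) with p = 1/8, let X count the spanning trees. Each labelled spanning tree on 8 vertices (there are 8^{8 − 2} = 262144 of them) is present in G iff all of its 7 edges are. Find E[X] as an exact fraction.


K_8 has 8^{8 − 2} = 262144 labelled spanning trees.
For each such spanning tree H, let X_H = 1 if all 7 edges of H are present in G. Then P[X_H = 1] = p^{7} = (1/8)^{7} = 1/2097152.
By linearity: E[X] = Σ_H E[X_H] = 262144 · p^{7} = 262144 · 1/2097152 = 1/8.
Numerically: E[X] ≈ 0.125.

E[X] = 262144 · (1/8)^{7} = 1/8 ≈ 0.125.


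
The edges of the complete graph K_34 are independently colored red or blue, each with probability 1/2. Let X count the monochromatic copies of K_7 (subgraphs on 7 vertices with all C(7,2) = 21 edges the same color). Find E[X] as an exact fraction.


Let X = Σ_S X_S over the C(34, 7) = 5379616 subsets S of size 7, where X_S = 1 if the K_7 on S is monochromatic.
For a fixed S, the K_7 on S has C(7, 2) = 21 edges. P[all 21 edges red] = (1/2)^21, and likewise for blue, so P[monochromatic] = 2·(1/2)^21 = 2^{1 − 21} = 1/1048576.
By linearity of expectation: E[X] = C(34, 7) · 2^{1 − 21} = 5379616 · 1/1048576 = 168113/32768.
Numerically: E[X] ≈ 5.130.

E[X] = C(34,7)·2^(1−C(7,2)) = 168113/32768 ≈ 5.130.
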